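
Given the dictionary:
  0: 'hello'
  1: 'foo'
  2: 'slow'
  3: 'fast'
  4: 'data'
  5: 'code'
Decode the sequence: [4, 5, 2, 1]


Look up each index in the dictionary:
  4 -> 'data'
  5 -> 'code'
  2 -> 'slow'
  1 -> 'foo'

Decoded: "data code slow foo"


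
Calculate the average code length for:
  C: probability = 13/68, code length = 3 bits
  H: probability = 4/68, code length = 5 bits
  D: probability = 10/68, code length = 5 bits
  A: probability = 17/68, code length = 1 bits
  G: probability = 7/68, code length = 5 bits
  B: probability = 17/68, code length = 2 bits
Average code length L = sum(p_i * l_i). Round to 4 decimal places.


Weighted contributions p_i * l_i:
  C: (13/68) * 3 = 39/68
  H: (4/68) * 5 = 20/68
  D: (10/68) * 5 = 50/68
  A: (17/68) * 1 = 17/68
  G: (7/68) * 5 = 35/68
  B: (17/68) * 2 = 34/68
Sum = (39 + 20 + 50 + 17 + 35 + 34)/68 = 195/68

L = 195/68 = 2.8676 bits/symbol


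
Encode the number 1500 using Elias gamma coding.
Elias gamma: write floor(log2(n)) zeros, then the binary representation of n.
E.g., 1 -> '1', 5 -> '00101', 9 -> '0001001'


num_bits = floor(log2(1500)) + 1 = 11
leading_zeros = num_bits - 1 = 10
binary(1500) = 10111011100

Elias gamma(1500) = '0000000000' + '10111011100' = 000000000010111011100 (21 bits)


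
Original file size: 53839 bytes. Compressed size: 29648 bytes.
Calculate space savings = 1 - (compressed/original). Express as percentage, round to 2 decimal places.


ratio = compressed/original = 29648/53839 = 0.550679
savings = 1 - ratio = 1 - 0.550679 = 0.449321
as a percentage: 0.449321 * 100 = 44.93%

Space savings = 1 - 29648/53839 = 44.93%


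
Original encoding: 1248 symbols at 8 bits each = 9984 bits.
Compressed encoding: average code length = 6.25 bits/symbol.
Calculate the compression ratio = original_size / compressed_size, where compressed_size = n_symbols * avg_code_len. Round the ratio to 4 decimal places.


original_size = n_symbols * orig_bits = 1248 * 8 = 9984 bits
compressed_size = n_symbols * avg_code_len = 1248 * 6.25 = 7800.0 bits
ratio = original_size / compressed_size = 9984 / 7800.0 = 1.28

Compression ratio = 1.28


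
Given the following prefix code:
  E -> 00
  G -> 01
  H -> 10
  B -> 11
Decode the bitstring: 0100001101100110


Decoding step by step:
Bits 01 -> G
Bits 00 -> E
Bits 00 -> E
Bits 11 -> B
Bits 01 -> G
Bits 10 -> H
Bits 01 -> G
Bits 10 -> H


Decoded message: GEEBGHGH


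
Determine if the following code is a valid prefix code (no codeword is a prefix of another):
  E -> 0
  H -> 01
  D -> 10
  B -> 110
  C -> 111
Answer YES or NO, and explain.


Checking each pair (does one codeword prefix another?):
  E='0' vs H='01': prefix -- VIOLATION

NO -- this is NOT a valid prefix code. E (0) is a prefix of H (01).


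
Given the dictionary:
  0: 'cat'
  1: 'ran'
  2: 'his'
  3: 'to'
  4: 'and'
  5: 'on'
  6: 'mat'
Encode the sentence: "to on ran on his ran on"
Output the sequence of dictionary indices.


Look up each word in the dictionary:
  'to' -> 3
  'on' -> 5
  'ran' -> 1
  'on' -> 5
  'his' -> 2
  'ran' -> 1
  'on' -> 5

Encoded: [3, 5, 1, 5, 2, 1, 5]


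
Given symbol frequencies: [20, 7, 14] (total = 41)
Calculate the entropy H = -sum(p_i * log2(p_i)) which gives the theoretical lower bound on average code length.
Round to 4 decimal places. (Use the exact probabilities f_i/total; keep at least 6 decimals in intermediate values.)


Per-symbol terms -p_i * log2(p_i) with p_i = f_i/41:
  p = 20/41 = 0.487805: log2(p) = -1.035624, -p*log2(p) = 0.505182
  p = 7/41 = 0.170732: log2(p) = -2.550197, -p*log2(p) = 0.435400
  p = 14/41 = 0.341463: log2(p) = -1.550197, -p*log2(p) = 0.529336
H = 0.505182 + 0.435400 + 0.529336 = 1.469918

H = 1.4699 bits/symbol


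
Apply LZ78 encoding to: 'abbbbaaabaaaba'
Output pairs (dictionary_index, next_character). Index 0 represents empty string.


LZ78 encoding steps:
Dictionary: {0: ''}
Step 1: w='' (idx 0), next='a' -> output (0, 'a'), add 'a' as idx 1
Step 2: w='' (idx 0), next='b' -> output (0, 'b'), add 'b' as idx 2
Step 3: w='b' (idx 2), next='b' -> output (2, 'b'), add 'bb' as idx 3
Step 4: w='b' (idx 2), next='a' -> output (2, 'a'), add 'ba' as idx 4
Step 5: w='a' (idx 1), next='a' -> output (1, 'a'), add 'aa' as idx 5
Step 6: w='ba' (idx 4), next='a' -> output (4, 'a'), add 'baa' as idx 6
Step 7: w='a' (idx 1), next='b' -> output (1, 'b'), add 'ab' as idx 7
Step 8: w='a' (idx 1), end of input -> output (1, '')


Encoded: [(0, 'a'), (0, 'b'), (2, 'b'), (2, 'a'), (1, 'a'), (4, 'a'), (1, 'b'), (1, '')]


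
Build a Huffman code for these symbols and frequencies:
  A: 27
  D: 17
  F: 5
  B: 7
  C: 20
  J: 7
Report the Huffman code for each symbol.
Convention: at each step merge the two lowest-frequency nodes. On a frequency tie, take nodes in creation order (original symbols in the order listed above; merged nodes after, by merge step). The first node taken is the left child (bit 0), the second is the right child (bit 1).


Huffman tree construction:
Step 1: Merge F(5) + B(7) = 12
Step 2: Merge J(7) + (F+B)(12) = 19
Step 3: Merge D(17) + (J+(F+B))(19) = 36
Step 4: Merge C(20) + A(27) = 47
Step 5: Merge (D+(J+(F+B)))(36) + (C+A)(47) = 83
Read each symbol's code off the tree from the root (left child = 0, right child = 1).

Codes:
  A: 11 (length 2)
  D: 00 (length 2)
  F: 0110 (length 4)
  B: 0111 (length 4)
  C: 10 (length 2)
  J: 010 (length 3)
Average code length: 197/83 = 2.3735 bits/symbol


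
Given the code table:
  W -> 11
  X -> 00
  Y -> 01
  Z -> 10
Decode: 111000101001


Decoding:
11 -> W
10 -> Z
00 -> X
10 -> Z
10 -> Z
01 -> Y


Result: WZXZZY


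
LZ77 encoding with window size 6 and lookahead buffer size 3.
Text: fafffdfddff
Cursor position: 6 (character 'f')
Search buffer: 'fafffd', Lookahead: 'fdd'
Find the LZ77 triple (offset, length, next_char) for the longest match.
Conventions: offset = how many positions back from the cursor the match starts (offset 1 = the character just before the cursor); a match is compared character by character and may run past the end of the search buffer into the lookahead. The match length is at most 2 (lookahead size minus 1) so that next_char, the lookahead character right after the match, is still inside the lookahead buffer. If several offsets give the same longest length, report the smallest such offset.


Try each offset into the search buffer:
  offset=1 (pos 5, char 'd'): match length 0
  offset=2 (pos 4, char 'f'): match length 2
  offset=3 (pos 3, char 'f'): match length 1
  offset=4 (pos 2, char 'f'): match length 1
  offset=5 (pos 1, char 'a'): match length 0
  offset=6 (pos 0, char 'f'): match length 1
Longest match has length 2 at offset 2.
next_char = character at position 6 + 2 = 8 -> 'd'

Best match: offset=2, length=2 (matching 'fd' starting at position 4)
LZ77 triple: (2, 2, 'd')


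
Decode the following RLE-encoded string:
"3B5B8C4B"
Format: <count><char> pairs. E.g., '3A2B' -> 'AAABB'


Expanding each <count><char> pair:
  3B -> 'BBB'
  5B -> 'BBBBB'
  8C -> 'CCCCCCCC'
  4B -> 'BBBB'

Decoded = BBBBBBBBCCCCCCCCBBBB


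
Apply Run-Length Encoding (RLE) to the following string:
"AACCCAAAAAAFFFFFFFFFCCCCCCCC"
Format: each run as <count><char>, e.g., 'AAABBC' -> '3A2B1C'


Scanning runs left to right:
  i=0: run of 'A' x 2 -> '2A'
  i=2: run of 'C' x 3 -> '3C'
  i=5: run of 'A' x 6 -> '6A'
  i=11: run of 'F' x 9 -> '9F'
  i=20: run of 'C' x 8 -> '8C'

RLE = 2A3C6A9F8C


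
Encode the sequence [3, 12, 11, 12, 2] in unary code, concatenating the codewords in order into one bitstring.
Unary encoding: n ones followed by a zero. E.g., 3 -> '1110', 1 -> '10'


Encode each number as n ones followed by a terminating 0:
  3 -> 1110 (4 bits)
  12 -> 1111111111110 (13 bits)
  11 -> 111111111110 (12 bits)
  12 -> 1111111111110 (13 bits)
  2 -> 110 (3 bits)
Total length = 4 + 13 + 12 + 13 + 3 = 45 bits.

Unary([3, 12, 11, 12, 2]) = 111011111111111101111111111101111111111110110 (45 bits)


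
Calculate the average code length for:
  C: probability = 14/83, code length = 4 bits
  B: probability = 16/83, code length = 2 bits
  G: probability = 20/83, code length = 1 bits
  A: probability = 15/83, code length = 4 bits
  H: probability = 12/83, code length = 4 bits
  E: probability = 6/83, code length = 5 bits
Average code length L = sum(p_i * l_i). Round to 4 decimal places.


Weighted contributions p_i * l_i:
  C: (14/83) * 4 = 56/83
  B: (16/83) * 2 = 32/83
  G: (20/83) * 1 = 20/83
  A: (15/83) * 4 = 60/83
  H: (12/83) * 4 = 48/83
  E: (6/83) * 5 = 30/83
Sum = (56 + 32 + 20 + 60 + 48 + 30)/83 = 246/83

L = 246/83 = 2.9639 bits/symbol


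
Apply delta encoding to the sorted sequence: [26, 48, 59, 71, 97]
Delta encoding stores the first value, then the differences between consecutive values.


First value: 26
Deltas:
  48 - 26 = 22
  59 - 48 = 11
  71 - 59 = 12
  97 - 71 = 26


Delta encoded: [26, 22, 11, 12, 26]


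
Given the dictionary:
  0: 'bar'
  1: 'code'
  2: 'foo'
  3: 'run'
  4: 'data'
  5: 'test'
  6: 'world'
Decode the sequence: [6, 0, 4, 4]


Look up each index in the dictionary:
  6 -> 'world'
  0 -> 'bar'
  4 -> 'data'
  4 -> 'data'

Decoded: "world bar data data"


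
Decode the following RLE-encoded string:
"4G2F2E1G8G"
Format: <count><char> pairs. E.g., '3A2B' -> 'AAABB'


Expanding each <count><char> pair:
  4G -> 'GGGG'
  2F -> 'FF'
  2E -> 'EE'
  1G -> 'G'
  8G -> 'GGGGGGGG'

Decoded = GGGGFFEEGGGGGGGGG


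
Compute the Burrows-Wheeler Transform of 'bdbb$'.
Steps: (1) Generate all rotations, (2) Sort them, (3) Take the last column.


Rotations (sorted):
  0: $bdbb -> last char: b
  1: b$bdb -> last char: b
  2: bb$bd -> last char: d
  3: bdbb$ -> last char: $
  4: dbb$b -> last char: b


BWT = bbd$b


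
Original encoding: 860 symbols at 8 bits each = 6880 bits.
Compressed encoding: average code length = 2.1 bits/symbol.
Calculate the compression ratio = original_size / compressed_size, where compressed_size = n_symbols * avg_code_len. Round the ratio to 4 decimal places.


original_size = n_symbols * orig_bits = 860 * 8 = 6880 bits
compressed_size = n_symbols * avg_code_len = 860 * 2.1 = 1806.0 bits
ratio = original_size / compressed_size = 6880 / 1806.0 = 3.8095

Compression ratio = 3.8095


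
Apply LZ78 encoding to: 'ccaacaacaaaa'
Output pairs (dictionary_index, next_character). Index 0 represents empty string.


LZ78 encoding steps:
Dictionary: {0: ''}
Step 1: w='' (idx 0), next='c' -> output (0, 'c'), add 'c' as idx 1
Step 2: w='c' (idx 1), next='a' -> output (1, 'a'), add 'ca' as idx 2
Step 3: w='' (idx 0), next='a' -> output (0, 'a'), add 'a' as idx 3
Step 4: w='ca' (idx 2), next='a' -> output (2, 'a'), add 'caa' as idx 4
Step 5: w='caa' (idx 4), next='a' -> output (4, 'a'), add 'caaa' as idx 5
Step 6: w='a' (idx 3), end of input -> output (3, '')


Encoded: [(0, 'c'), (1, 'a'), (0, 'a'), (2, 'a'), (4, 'a'), (3, '')]


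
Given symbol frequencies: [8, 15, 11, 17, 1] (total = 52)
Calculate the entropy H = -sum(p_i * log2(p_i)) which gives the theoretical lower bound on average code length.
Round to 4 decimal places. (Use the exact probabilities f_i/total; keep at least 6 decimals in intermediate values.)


Per-symbol terms -p_i * log2(p_i) with p_i = f_i/52:
  p = 8/52 = 0.153846: log2(p) = -2.700440, -p*log2(p) = 0.415452
  p = 15/52 = 0.288462: log2(p) = -1.793549, -p*log2(p) = 0.517370
  p = 11/52 = 0.211538: log2(p) = -2.241008, -p*log2(p) = 0.474059
  p = 17/52 = 0.326923: log2(p) = -1.612977, -p*log2(p) = 0.527319
  p = 1/52 = 0.019231: log2(p) = -5.700440, -p*log2(p) = 0.109624
H = 0.415452 + 0.517370 + 0.474059 + 0.527319 + 0.109624 = 2.043824

H = 2.0438 bits/symbol


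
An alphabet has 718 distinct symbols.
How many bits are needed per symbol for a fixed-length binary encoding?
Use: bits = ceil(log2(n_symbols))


log2(718) = 9.4878
Bracket: 2^9 = 512 < 718 <= 2^10 = 1024
So ceil(log2(718)) = 10

bits = ceil(log2(718)) = ceil(9.4878) = 10 bits


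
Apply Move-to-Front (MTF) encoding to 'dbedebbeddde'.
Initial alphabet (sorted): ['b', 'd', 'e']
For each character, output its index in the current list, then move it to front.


MTF encoding:
'd': index 1 in ['b', 'd', 'e'] -> ['d', 'b', 'e']
'b': index 1 in ['d', 'b', 'e'] -> ['b', 'd', 'e']
'e': index 2 in ['b', 'd', 'e'] -> ['e', 'b', 'd']
'd': index 2 in ['e', 'b', 'd'] -> ['d', 'e', 'b']
'e': index 1 in ['d', 'e', 'b'] -> ['e', 'd', 'b']
'b': index 2 in ['e', 'd', 'b'] -> ['b', 'e', 'd']
'b': index 0 in ['b', 'e', 'd'] -> ['b', 'e', 'd']
'e': index 1 in ['b', 'e', 'd'] -> ['e', 'b', 'd']
'd': index 2 in ['e', 'b', 'd'] -> ['d', 'e', 'b']
'd': index 0 in ['d', 'e', 'b'] -> ['d', 'e', 'b']
'd': index 0 in ['d', 'e', 'b'] -> ['d', 'e', 'b']
'e': index 1 in ['d', 'e', 'b'] -> ['e', 'd', 'b']


Output: [1, 1, 2, 2, 1, 2, 0, 1, 2, 0, 0, 1]


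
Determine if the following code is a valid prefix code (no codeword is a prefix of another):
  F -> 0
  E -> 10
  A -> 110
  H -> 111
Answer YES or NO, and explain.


Checking each pair (does one codeword prefix another?):
  F='0' vs E='10': no prefix
  F='0' vs A='110': no prefix
  F='0' vs H='111': no prefix
  E='10' vs F='0': no prefix
  E='10' vs A='110': no prefix
  E='10' vs H='111': no prefix
  A='110' vs F='0': no prefix
  A='110' vs E='10': no prefix
  A='110' vs H='111': no prefix
  H='111' vs F='0': no prefix
  H='111' vs E='10': no prefix
  H='111' vs A='110': no prefix
No violation found over all pairs.

YES -- this is a valid prefix code. No codeword is a prefix of any other codeword.


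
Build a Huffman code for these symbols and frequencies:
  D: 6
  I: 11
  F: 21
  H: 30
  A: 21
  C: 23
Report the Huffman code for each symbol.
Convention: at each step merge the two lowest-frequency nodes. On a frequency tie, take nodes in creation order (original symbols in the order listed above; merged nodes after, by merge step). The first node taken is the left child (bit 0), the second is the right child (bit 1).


Huffman tree construction:
Step 1: Merge D(6) + I(11) = 17
Step 2: Merge (D+I)(17) + F(21) = 38
Step 3: Merge A(21) + C(23) = 44
Step 4: Merge H(30) + ((D+I)+F)(38) = 68
Step 5: Merge (A+C)(44) + (H+((D+I)+F))(68) = 112
Read each symbol's code off the tree from the root (left child = 0, right child = 1).

Codes:
  D: 1100 (length 4)
  I: 1101 (length 4)
  F: 111 (length 3)
  H: 10 (length 2)
  A: 00 (length 2)
  C: 01 (length 2)
Average code length: 279/112 = 2.4911 bits/symbol


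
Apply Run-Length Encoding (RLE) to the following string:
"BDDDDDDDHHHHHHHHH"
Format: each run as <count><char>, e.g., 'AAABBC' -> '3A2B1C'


Scanning runs left to right:
  i=0: run of 'B' x 1 -> '1B'
  i=1: run of 'D' x 7 -> '7D'
  i=8: run of 'H' x 9 -> '9H'

RLE = 1B7D9H


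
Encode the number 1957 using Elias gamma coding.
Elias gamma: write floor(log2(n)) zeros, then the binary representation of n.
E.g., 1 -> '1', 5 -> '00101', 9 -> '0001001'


num_bits = floor(log2(1957)) + 1 = 11
leading_zeros = num_bits - 1 = 10
binary(1957) = 11110100101

Elias gamma(1957) = '0000000000' + '11110100101' = 000000000011110100101 (21 bits)


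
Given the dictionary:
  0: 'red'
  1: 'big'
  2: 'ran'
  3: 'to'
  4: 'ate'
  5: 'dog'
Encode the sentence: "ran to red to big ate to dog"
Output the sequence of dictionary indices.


Look up each word in the dictionary:
  'ran' -> 2
  'to' -> 3
  'red' -> 0
  'to' -> 3
  'big' -> 1
  'ate' -> 4
  'to' -> 3
  'dog' -> 5

Encoded: [2, 3, 0, 3, 1, 4, 3, 5]


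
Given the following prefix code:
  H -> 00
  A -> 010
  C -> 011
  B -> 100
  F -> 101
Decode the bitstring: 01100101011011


Decoding step by step:
Bits 011 -> C
Bits 00 -> H
Bits 101 -> F
Bits 011 -> C
Bits 011 -> C


Decoded message: CHFCC


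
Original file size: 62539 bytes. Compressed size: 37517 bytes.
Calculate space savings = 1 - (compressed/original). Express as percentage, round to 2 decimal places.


ratio = compressed/original = 37517/62539 = 0.599898
savings = 1 - ratio = 1 - 0.599898 = 0.400102
as a percentage: 0.400102 * 100 = 40.01%

Space savings = 1 - 37517/62539 = 40.01%


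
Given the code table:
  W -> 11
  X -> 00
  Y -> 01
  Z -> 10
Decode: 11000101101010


Decoding:
11 -> W
00 -> X
01 -> Y
01 -> Y
10 -> Z
10 -> Z
10 -> Z


Result: WXYYZZZ


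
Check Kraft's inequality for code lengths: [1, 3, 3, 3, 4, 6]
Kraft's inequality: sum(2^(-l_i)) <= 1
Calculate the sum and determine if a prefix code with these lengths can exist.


Sum = 2^(-1) + 2^(-3) + 2^(-3) + 2^(-3) + 2^(-4) + 2^(-6)
    = 0.5 + 0.125 + 0.125 + 0.125 + 0.0625 + 0.015625
    = 61/64 = 0.953125
Since 0.953125 <= 1, Kraft's inequality IS satisfied.
A prefix code with these lengths CAN exist.

Kraft sum = 0.953125. Satisfied.


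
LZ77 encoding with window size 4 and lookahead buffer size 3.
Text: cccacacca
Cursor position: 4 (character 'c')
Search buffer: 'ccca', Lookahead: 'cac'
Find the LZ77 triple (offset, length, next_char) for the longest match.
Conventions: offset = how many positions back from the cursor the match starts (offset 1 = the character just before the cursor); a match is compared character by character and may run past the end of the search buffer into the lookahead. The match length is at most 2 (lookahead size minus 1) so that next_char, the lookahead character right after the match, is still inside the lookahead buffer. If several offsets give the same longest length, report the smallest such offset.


Try each offset into the search buffer:
  offset=1 (pos 3, char 'a'): match length 0
  offset=2 (pos 2, char 'c'): match length 2
  offset=3 (pos 1, char 'c'): match length 1
  offset=4 (pos 0, char 'c'): match length 1
Longest match has length 2 at offset 2.
next_char = character at position 4 + 2 = 6 -> 'c'

Best match: offset=2, length=2 (matching 'ca' starting at position 2)
LZ77 triple: (2, 2, 'c')


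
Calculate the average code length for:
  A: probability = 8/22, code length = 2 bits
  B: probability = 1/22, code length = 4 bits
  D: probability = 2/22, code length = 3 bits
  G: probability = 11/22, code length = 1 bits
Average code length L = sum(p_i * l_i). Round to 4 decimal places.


Weighted contributions p_i * l_i:
  A: (8/22) * 2 = 16/22
  B: (1/22) * 4 = 4/22
  D: (2/22) * 3 = 6/22
  G: (11/22) * 1 = 11/22
Sum = (16 + 4 + 6 + 11)/22 = 37/22

L = 37/22 = 1.6818 bits/symbol


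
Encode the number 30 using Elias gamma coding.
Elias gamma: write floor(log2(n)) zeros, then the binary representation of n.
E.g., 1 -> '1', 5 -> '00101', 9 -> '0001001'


num_bits = floor(log2(30)) + 1 = 5
leading_zeros = num_bits - 1 = 4
binary(30) = 11110

Elias gamma(30) = '0000' + '11110' = 000011110 (9 bits)


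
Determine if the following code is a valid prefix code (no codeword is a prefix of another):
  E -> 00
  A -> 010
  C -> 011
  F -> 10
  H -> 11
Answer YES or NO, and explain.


Checking each pair (does one codeword prefix another?):
  E='00' vs A='010': no prefix
  E='00' vs C='011': no prefix
  E='00' vs F='10': no prefix
  E='00' vs H='11': no prefix
  A='010' vs E='00': no prefix
  A='010' vs C='011': no prefix
  A='010' vs F='10': no prefix
  A='010' vs H='11': no prefix
  C='011' vs E='00': no prefix
  C='011' vs A='010': no prefix
  C='011' vs F='10': no prefix
  C='011' vs H='11': no prefix
  F='10' vs E='00': no prefix
  F='10' vs A='010': no prefix
  F='10' vs C='011': no prefix
  F='10' vs H='11': no prefix
  H='11' vs E='00': no prefix
  H='11' vs A='010': no prefix
  H='11' vs C='011': no prefix
  H='11' vs F='10': no prefix
No violation found over all pairs.

YES -- this is a valid prefix code. No codeword is a prefix of any other codeword.


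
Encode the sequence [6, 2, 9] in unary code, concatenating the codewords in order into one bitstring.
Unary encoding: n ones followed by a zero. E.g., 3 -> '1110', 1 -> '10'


Encode each number as n ones followed by a terminating 0:
  6 -> 1111110 (7 bits)
  2 -> 110 (3 bits)
  9 -> 1111111110 (10 bits)
Total length = 7 + 3 + 10 = 20 bits.

Unary([6, 2, 9]) = 11111101101111111110 (20 bits)


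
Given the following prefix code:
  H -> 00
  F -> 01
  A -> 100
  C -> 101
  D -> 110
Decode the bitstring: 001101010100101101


Decoding step by step:
Bits 00 -> H
Bits 110 -> D
Bits 101 -> C
Bits 01 -> F
Bits 00 -> H
Bits 101 -> C
Bits 101 -> C


Decoded message: HDCFHCC


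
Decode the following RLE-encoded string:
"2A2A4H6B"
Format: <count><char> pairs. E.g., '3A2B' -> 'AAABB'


Expanding each <count><char> pair:
  2A -> 'AA'
  2A -> 'AA'
  4H -> 'HHHH'
  6B -> 'BBBBBB'

Decoded = AAAAHHHHBBBBBB


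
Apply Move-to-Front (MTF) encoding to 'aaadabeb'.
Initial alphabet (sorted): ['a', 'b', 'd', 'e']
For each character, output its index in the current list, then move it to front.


MTF encoding:
'a': index 0 in ['a', 'b', 'd', 'e'] -> ['a', 'b', 'd', 'e']
'a': index 0 in ['a', 'b', 'd', 'e'] -> ['a', 'b', 'd', 'e']
'a': index 0 in ['a', 'b', 'd', 'e'] -> ['a', 'b', 'd', 'e']
'd': index 2 in ['a', 'b', 'd', 'e'] -> ['d', 'a', 'b', 'e']
'a': index 1 in ['d', 'a', 'b', 'e'] -> ['a', 'd', 'b', 'e']
'b': index 2 in ['a', 'd', 'b', 'e'] -> ['b', 'a', 'd', 'e']
'e': index 3 in ['b', 'a', 'd', 'e'] -> ['e', 'b', 'a', 'd']
'b': index 1 in ['e', 'b', 'a', 'd'] -> ['b', 'e', 'a', 'd']


Output: [0, 0, 0, 2, 1, 2, 3, 1]


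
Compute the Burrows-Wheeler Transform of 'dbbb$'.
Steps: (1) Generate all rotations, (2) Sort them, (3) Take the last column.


Rotations (sorted):
  0: $dbbb -> last char: b
  1: b$dbb -> last char: b
  2: bb$db -> last char: b
  3: bbb$d -> last char: d
  4: dbbb$ -> last char: $


BWT = bbbd$


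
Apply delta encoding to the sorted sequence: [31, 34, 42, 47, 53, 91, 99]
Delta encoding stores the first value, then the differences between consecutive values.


First value: 31
Deltas:
  34 - 31 = 3
  42 - 34 = 8
  47 - 42 = 5
  53 - 47 = 6
  91 - 53 = 38
  99 - 91 = 8


Delta encoded: [31, 3, 8, 5, 6, 38, 8]


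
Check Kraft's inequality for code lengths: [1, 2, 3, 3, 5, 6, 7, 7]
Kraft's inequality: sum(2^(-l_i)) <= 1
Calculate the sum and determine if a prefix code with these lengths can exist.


Sum = 2^(-1) + 2^(-2) + 2^(-3) + 2^(-3) + 2^(-5) + 2^(-6) + 2^(-7) + 2^(-7)
    = 0.5 + 0.25 + 0.125 + 0.125 + 0.03125 + 0.015625 + 0.0078125 + 0.0078125
    = 136/128 = 1.0625
Since 1.0625 > 1, Kraft's inequality is NOT satisfied.
A prefix code with these lengths CANNOT exist.

Kraft sum = 1.0625. Not satisfied.


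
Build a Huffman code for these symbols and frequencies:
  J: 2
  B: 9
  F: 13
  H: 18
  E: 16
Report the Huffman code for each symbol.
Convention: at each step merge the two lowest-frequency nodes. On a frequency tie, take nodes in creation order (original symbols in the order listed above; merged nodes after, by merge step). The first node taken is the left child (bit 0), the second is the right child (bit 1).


Huffman tree construction:
Step 1: Merge J(2) + B(9) = 11
Step 2: Merge (J+B)(11) + F(13) = 24
Step 3: Merge E(16) + H(18) = 34
Step 4: Merge ((J+B)+F)(24) + (E+H)(34) = 58
Read each symbol's code off the tree from the root (left child = 0, right child = 1).

Codes:
  J: 000 (length 3)
  B: 001 (length 3)
  F: 01 (length 2)
  H: 11 (length 2)
  E: 10 (length 2)
Average code length: 127/58 = 2.1897 bits/symbol


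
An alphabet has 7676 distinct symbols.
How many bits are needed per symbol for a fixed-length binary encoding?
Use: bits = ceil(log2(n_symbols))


log2(7676) = 12.9061
Bracket: 2^12 = 4096 < 7676 <= 2^13 = 8192
So ceil(log2(7676)) = 13

bits = ceil(log2(7676)) = ceil(12.9061) = 13 bits


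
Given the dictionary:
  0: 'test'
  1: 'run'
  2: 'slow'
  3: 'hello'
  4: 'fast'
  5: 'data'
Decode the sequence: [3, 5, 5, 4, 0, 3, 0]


Look up each index in the dictionary:
  3 -> 'hello'
  5 -> 'data'
  5 -> 'data'
  4 -> 'fast'
  0 -> 'test'
  3 -> 'hello'
  0 -> 'test'

Decoded: "hello data data fast test hello test"


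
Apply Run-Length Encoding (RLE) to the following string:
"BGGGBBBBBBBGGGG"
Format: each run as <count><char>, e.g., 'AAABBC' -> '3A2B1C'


Scanning runs left to right:
  i=0: run of 'B' x 1 -> '1B'
  i=1: run of 'G' x 3 -> '3G'
  i=4: run of 'B' x 7 -> '7B'
  i=11: run of 'G' x 4 -> '4G'

RLE = 1B3G7B4G


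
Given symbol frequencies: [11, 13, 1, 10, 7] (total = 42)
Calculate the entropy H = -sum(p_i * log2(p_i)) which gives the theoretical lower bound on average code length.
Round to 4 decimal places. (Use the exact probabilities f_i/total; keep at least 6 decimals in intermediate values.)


Per-symbol terms -p_i * log2(p_i) with p_i = f_i/42:
  p = 11/42 = 0.261905: log2(p) = -1.932886, -p*log2(p) = 0.506232
  p = 13/42 = 0.309524: log2(p) = -1.691878, -p*log2(p) = 0.523676
  p = 1/42 = 0.023810: log2(p) = -5.392317, -p*log2(p) = 0.128389
  p = 10/42 = 0.238095: log2(p) = -2.070389, -p*log2(p) = 0.492950
  p = 7/42 = 0.166667: log2(p) = -2.584963, -p*log2(p) = 0.430827
H = 0.506232 + 0.523676 + 0.128389 + 0.492950 + 0.430827 = 2.082074

H = 2.0821 bits/symbol


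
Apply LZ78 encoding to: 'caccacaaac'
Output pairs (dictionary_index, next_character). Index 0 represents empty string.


LZ78 encoding steps:
Dictionary: {0: ''}
Step 1: w='' (idx 0), next='c' -> output (0, 'c'), add 'c' as idx 1
Step 2: w='' (idx 0), next='a' -> output (0, 'a'), add 'a' as idx 2
Step 3: w='c' (idx 1), next='c' -> output (1, 'c'), add 'cc' as idx 3
Step 4: w='a' (idx 2), next='c' -> output (2, 'c'), add 'ac' as idx 4
Step 5: w='a' (idx 2), next='a' -> output (2, 'a'), add 'aa' as idx 5
Step 6: w='ac' (idx 4), end of input -> output (4, '')


Encoded: [(0, 'c'), (0, 'a'), (1, 'c'), (2, 'c'), (2, 'a'), (4, '')]


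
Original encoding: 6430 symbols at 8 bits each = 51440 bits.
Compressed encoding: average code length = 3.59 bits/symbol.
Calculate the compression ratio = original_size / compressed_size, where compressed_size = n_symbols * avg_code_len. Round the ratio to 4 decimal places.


original_size = n_symbols * orig_bits = 6430 * 8 = 51440 bits
compressed_size = n_symbols * avg_code_len = 6430 * 3.59 = 23083.7 bits
ratio = original_size / compressed_size = 51440 / 23083.7 = 2.2284

Compression ratio = 2.2284


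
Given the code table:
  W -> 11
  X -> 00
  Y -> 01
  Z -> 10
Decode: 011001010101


Decoding:
01 -> Y
10 -> Z
01 -> Y
01 -> Y
01 -> Y
01 -> Y


Result: YZYYYY


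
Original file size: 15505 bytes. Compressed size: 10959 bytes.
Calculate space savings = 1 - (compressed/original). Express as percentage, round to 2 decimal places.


ratio = compressed/original = 10959/15505 = 0.706804
savings = 1 - ratio = 1 - 0.706804 = 0.293196
as a percentage: 0.293196 * 100 = 29.32%

Space savings = 1 - 10959/15505 = 29.32%


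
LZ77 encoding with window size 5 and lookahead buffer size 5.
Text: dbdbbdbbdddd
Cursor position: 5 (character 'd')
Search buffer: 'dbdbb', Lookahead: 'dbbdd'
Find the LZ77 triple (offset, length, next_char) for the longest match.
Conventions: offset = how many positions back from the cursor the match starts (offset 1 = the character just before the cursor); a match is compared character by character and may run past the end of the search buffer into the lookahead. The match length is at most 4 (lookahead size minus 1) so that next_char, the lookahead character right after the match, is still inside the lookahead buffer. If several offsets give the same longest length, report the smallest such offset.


Try each offset into the search buffer:
  offset=1 (pos 4, char 'b'): match length 0
  offset=2 (pos 3, char 'b'): match length 0
  offset=3 (pos 2, char 'd'): match length 4
  offset=4 (pos 1, char 'b'): match length 0
  offset=5 (pos 0, char 'd'): match length 2
Longest match has length 4 at offset 3.
next_char = character at position 5 + 4 = 9 -> 'd'

Best match: offset=3, length=4 (matching 'dbbd' starting at position 2)
LZ77 triple: (3, 4, 'd')


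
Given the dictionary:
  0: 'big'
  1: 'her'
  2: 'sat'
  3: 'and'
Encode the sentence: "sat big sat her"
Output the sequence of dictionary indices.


Look up each word in the dictionary:
  'sat' -> 2
  'big' -> 0
  'sat' -> 2
  'her' -> 1

Encoded: [2, 0, 2, 1]


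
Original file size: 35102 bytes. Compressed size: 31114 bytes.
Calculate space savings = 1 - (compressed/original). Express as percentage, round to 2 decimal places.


ratio = compressed/original = 31114/35102 = 0.886388
savings = 1 - ratio = 1 - 0.886388 = 0.113612
as a percentage: 0.113612 * 100 = 11.36%

Space savings = 1 - 31114/35102 = 11.36%


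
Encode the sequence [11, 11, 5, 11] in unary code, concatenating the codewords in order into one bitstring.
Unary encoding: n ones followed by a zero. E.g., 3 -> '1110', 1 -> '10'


Encode each number as n ones followed by a terminating 0:
  11 -> 111111111110 (12 bits)
  11 -> 111111111110 (12 bits)
  5 -> 111110 (6 bits)
  11 -> 111111111110 (12 bits)
Total length = 12 + 12 + 6 + 12 = 42 bits.

Unary([11, 11, 5, 11]) = 111111111110111111111110111110111111111110 (42 bits)


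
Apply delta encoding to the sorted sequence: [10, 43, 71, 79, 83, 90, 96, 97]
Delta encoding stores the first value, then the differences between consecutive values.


First value: 10
Deltas:
  43 - 10 = 33
  71 - 43 = 28
  79 - 71 = 8
  83 - 79 = 4
  90 - 83 = 7
  96 - 90 = 6
  97 - 96 = 1


Delta encoded: [10, 33, 28, 8, 4, 7, 6, 1]


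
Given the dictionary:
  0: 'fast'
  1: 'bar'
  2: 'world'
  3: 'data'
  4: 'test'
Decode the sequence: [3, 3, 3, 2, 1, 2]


Look up each index in the dictionary:
  3 -> 'data'
  3 -> 'data'
  3 -> 'data'
  2 -> 'world'
  1 -> 'bar'
  2 -> 'world'

Decoded: "data data data world bar world"


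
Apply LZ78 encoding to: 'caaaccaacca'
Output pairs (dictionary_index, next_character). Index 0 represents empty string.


LZ78 encoding steps:
Dictionary: {0: ''}
Step 1: w='' (idx 0), next='c' -> output (0, 'c'), add 'c' as idx 1
Step 2: w='' (idx 0), next='a' -> output (0, 'a'), add 'a' as idx 2
Step 3: w='a' (idx 2), next='a' -> output (2, 'a'), add 'aa' as idx 3
Step 4: w='c' (idx 1), next='c' -> output (1, 'c'), add 'cc' as idx 4
Step 5: w='aa' (idx 3), next='c' -> output (3, 'c'), add 'aac' as idx 5
Step 6: w='c' (idx 1), next='a' -> output (1, 'a'), add 'ca' as idx 6


Encoded: [(0, 'c'), (0, 'a'), (2, 'a'), (1, 'c'), (3, 'c'), (1, 'a')]


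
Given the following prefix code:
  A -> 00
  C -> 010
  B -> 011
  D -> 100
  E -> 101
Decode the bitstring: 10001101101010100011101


Decoding step by step:
Bits 100 -> D
Bits 011 -> B
Bits 011 -> B
Bits 010 -> C
Bits 101 -> E
Bits 00 -> A
Bits 011 -> B
Bits 101 -> E


Decoded message: DBBCEABE


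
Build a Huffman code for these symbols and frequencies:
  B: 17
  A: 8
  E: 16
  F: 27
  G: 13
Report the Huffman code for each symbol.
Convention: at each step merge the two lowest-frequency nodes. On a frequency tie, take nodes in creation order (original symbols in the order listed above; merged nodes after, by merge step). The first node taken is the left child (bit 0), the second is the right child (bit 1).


Huffman tree construction:
Step 1: Merge A(8) + G(13) = 21
Step 2: Merge E(16) + B(17) = 33
Step 3: Merge (A+G)(21) + F(27) = 48
Step 4: Merge (E+B)(33) + ((A+G)+F)(48) = 81
Read each symbol's code off the tree from the root (left child = 0, right child = 1).

Codes:
  B: 01 (length 2)
  A: 100 (length 3)
  E: 00 (length 2)
  F: 11 (length 2)
  G: 101 (length 3)
Average code length: 183/81 = 2.2593 bits/symbol


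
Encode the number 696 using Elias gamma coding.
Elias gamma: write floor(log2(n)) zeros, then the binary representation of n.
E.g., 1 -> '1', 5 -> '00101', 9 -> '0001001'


num_bits = floor(log2(696)) + 1 = 10
leading_zeros = num_bits - 1 = 9
binary(696) = 1010111000

Elias gamma(696) = '000000000' + '1010111000' = 0000000001010111000 (19 bits)


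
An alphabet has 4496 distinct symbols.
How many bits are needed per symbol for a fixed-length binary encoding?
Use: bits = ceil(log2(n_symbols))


log2(4496) = 12.1344
Bracket: 2^12 = 4096 < 4496 <= 2^13 = 8192
So ceil(log2(4496)) = 13

bits = ceil(log2(4496)) = ceil(12.1344) = 13 bits


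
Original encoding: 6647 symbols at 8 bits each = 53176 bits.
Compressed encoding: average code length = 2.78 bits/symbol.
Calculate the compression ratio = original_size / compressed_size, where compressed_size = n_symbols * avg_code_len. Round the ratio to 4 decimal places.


original_size = n_symbols * orig_bits = 6647 * 8 = 53176 bits
compressed_size = n_symbols * avg_code_len = 6647 * 2.78 = 18478.66 bits
ratio = original_size / compressed_size = 53176 / 18478.66 = 2.8777

Compression ratio = 2.8777


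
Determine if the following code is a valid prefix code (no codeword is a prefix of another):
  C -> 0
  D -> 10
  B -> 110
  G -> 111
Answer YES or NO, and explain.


Checking each pair (does one codeword prefix another?):
  C='0' vs D='10': no prefix
  C='0' vs B='110': no prefix
  C='0' vs G='111': no prefix
  D='10' vs C='0': no prefix
  D='10' vs B='110': no prefix
  D='10' vs G='111': no prefix
  B='110' vs C='0': no prefix
  B='110' vs D='10': no prefix
  B='110' vs G='111': no prefix
  G='111' vs C='0': no prefix
  G='111' vs D='10': no prefix
  G='111' vs B='110': no prefix
No violation found over all pairs.

YES -- this is a valid prefix code. No codeword is a prefix of any other codeword.


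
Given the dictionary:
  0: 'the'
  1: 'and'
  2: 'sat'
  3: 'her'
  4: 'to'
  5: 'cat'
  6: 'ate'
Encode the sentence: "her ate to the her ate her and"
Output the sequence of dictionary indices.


Look up each word in the dictionary:
  'her' -> 3
  'ate' -> 6
  'to' -> 4
  'the' -> 0
  'her' -> 3
  'ate' -> 6
  'her' -> 3
  'and' -> 1

Encoded: [3, 6, 4, 0, 3, 6, 3, 1]


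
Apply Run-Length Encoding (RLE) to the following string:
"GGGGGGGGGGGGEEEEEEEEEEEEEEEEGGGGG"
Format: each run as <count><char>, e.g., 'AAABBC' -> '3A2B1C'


Scanning runs left to right:
  i=0: run of 'G' x 12 -> '12G'
  i=12: run of 'E' x 16 -> '16E'
  i=28: run of 'G' x 5 -> '5G'

RLE = 12G16E5G


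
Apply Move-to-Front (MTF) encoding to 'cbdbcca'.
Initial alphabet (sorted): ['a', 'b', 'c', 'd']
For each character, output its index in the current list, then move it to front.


MTF encoding:
'c': index 2 in ['a', 'b', 'c', 'd'] -> ['c', 'a', 'b', 'd']
'b': index 2 in ['c', 'a', 'b', 'd'] -> ['b', 'c', 'a', 'd']
'd': index 3 in ['b', 'c', 'a', 'd'] -> ['d', 'b', 'c', 'a']
'b': index 1 in ['d', 'b', 'c', 'a'] -> ['b', 'd', 'c', 'a']
'c': index 2 in ['b', 'd', 'c', 'a'] -> ['c', 'b', 'd', 'a']
'c': index 0 in ['c', 'b', 'd', 'a'] -> ['c', 'b', 'd', 'a']
'a': index 3 in ['c', 'b', 'd', 'a'] -> ['a', 'c', 'b', 'd']


Output: [2, 2, 3, 1, 2, 0, 3]


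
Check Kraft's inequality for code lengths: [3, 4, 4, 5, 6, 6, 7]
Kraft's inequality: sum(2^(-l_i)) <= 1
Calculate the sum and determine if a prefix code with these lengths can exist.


Sum = 2^(-3) + 2^(-4) + 2^(-4) + 2^(-5) + 2^(-6) + 2^(-6) + 2^(-7)
    = 0.125 + 0.0625 + 0.0625 + 0.03125 + 0.015625 + 0.015625 + 0.0078125
    = 41/128 = 0.3203125
Since 0.3203125 <= 1, Kraft's inequality IS satisfied.
A prefix code with these lengths CAN exist.

Kraft sum = 0.3203125. Satisfied.


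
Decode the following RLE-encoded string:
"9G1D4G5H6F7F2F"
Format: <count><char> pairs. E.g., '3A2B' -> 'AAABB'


Expanding each <count><char> pair:
  9G -> 'GGGGGGGGG'
  1D -> 'D'
  4G -> 'GGGG'
  5H -> 'HHHHH'
  6F -> 'FFFFFF'
  7F -> 'FFFFFFF'
  2F -> 'FF'

Decoded = GGGGGGGGGDGGGGHHHHHFFFFFFFFFFFFFFF


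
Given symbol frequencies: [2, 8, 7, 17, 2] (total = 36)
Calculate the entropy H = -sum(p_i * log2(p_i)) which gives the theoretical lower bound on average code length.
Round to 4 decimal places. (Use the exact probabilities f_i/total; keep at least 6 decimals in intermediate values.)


Per-symbol terms -p_i * log2(p_i) with p_i = f_i/36:
  p = 2/36 = 0.055556: log2(p) = -4.169925, -p*log2(p) = 0.231663
  p = 8/36 = 0.222222: log2(p) = -2.169925, -p*log2(p) = 0.482206
  p = 7/36 = 0.194444: log2(p) = -2.362570, -p*log2(p) = 0.459389
  p = 17/36 = 0.472222: log2(p) = -1.082462, -p*log2(p) = 0.511163
  p = 2/36 = 0.055556: log2(p) = -4.169925, -p*log2(p) = 0.231663
H = 0.231663 + 0.482206 + 0.459389 + 0.511163 + 0.231663 = 1.916084

H = 1.9161 bits/symbol


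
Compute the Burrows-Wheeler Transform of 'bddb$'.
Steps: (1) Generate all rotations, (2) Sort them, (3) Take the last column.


Rotations (sorted):
  0: $bddb -> last char: b
  1: b$bdd -> last char: d
  2: bddb$ -> last char: $
  3: db$bd -> last char: d
  4: ddb$b -> last char: b


BWT = bd$db


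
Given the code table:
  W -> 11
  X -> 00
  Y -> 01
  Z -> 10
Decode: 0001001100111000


Decoding:
00 -> X
01 -> Y
00 -> X
11 -> W
00 -> X
11 -> W
10 -> Z
00 -> X


Result: XYXWXWZX


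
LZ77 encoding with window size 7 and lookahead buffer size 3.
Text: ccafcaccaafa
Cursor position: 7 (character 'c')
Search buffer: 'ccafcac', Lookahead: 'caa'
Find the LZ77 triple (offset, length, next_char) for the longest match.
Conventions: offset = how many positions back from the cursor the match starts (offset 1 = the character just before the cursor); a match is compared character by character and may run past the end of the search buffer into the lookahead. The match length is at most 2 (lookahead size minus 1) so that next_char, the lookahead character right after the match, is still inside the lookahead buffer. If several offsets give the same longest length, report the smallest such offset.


Try each offset into the search buffer:
  offset=1 (pos 6, char 'c'): match length 1
  offset=2 (pos 5, char 'a'): match length 0
  offset=3 (pos 4, char 'c'): match length 2
  offset=4 (pos 3, char 'f'): match length 0
  offset=5 (pos 2, char 'a'): match length 0
  offset=6 (pos 1, char 'c'): match length 2
  offset=7 (pos 0, char 'c'): match length 1
Longest match has length 2, found at offsets 3, 6; take the smallest, offset 3.
next_char = character at position 7 + 2 = 9 -> 'a'

Best match: offset=3, length=2 (matching 'ca' starting at position 4)
LZ77 triple: (3, 2, 'a')


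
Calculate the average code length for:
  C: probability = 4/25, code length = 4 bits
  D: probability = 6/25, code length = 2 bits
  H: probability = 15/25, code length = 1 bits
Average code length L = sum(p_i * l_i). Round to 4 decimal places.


Weighted contributions p_i * l_i:
  C: (4/25) * 4 = 16/25
  D: (6/25) * 2 = 12/25
  H: (15/25) * 1 = 15/25
Sum = (16 + 12 + 15)/25 = 43/25

L = 43/25 = 1.7200 bits/symbol


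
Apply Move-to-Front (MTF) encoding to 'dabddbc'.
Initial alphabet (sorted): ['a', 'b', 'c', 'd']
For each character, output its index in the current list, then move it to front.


MTF encoding:
'd': index 3 in ['a', 'b', 'c', 'd'] -> ['d', 'a', 'b', 'c']
'a': index 1 in ['d', 'a', 'b', 'c'] -> ['a', 'd', 'b', 'c']
'b': index 2 in ['a', 'd', 'b', 'c'] -> ['b', 'a', 'd', 'c']
'd': index 2 in ['b', 'a', 'd', 'c'] -> ['d', 'b', 'a', 'c']
'd': index 0 in ['d', 'b', 'a', 'c'] -> ['d', 'b', 'a', 'c']
'b': index 1 in ['d', 'b', 'a', 'c'] -> ['b', 'd', 'a', 'c']
'c': index 3 in ['b', 'd', 'a', 'c'] -> ['c', 'b', 'd', 'a']


Output: [3, 1, 2, 2, 0, 1, 3]


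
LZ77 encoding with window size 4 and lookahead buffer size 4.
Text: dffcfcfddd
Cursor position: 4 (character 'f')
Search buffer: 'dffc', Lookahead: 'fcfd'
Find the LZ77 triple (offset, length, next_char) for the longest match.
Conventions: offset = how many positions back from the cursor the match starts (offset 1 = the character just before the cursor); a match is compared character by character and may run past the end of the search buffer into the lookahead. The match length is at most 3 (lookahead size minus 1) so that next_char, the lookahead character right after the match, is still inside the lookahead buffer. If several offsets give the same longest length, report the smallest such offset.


Try each offset into the search buffer:
  offset=1 (pos 3, char 'c'): match length 0
  offset=2 (pos 2, char 'f'): match length 3
  offset=3 (pos 1, char 'f'): match length 1
  offset=4 (pos 0, char 'd'): match length 0
Longest match has length 3 at offset 2.
next_char = character at position 4 + 3 = 7 -> 'd'

Best match: offset=2, length=3 (matching 'fcf' starting at position 2)
LZ77 triple: (2, 3, 'd')
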